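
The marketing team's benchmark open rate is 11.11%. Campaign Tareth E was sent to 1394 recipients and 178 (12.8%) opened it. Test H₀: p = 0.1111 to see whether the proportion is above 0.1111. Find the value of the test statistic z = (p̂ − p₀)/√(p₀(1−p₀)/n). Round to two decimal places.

z = 1.97

p̂ = 178/1394 = 0.12769.
SE = √(p₀(1−p₀)/n) = √(0.098757/1394) = 0.00842.
z = (0.12769 − 0.1111)/0.00842 = 0.01659/0.00842 = 1.97.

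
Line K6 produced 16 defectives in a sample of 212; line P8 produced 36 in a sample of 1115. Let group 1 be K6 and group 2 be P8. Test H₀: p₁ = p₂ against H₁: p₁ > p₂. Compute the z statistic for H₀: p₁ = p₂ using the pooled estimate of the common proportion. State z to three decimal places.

z = 2.970

p̂₁ = 16/212 = 0.07547, p̂₂ = 36/1115 = 0.03229.
Pooled p̂ = (16+36)/(212+1115) = 52/1327 = 0.03919.
SE = √(p̂(1−p̂)(1/n₁+1/n₂)) = √(0.03919·0.96081·0.00561384) = √(0.000211364) = 0.01454.
z = (0.07547 − 0.03229)/0.01454 = 0.04318/0.01454 = 2.970.
p-value = P(Z > 2.970) ≈ 0.0015.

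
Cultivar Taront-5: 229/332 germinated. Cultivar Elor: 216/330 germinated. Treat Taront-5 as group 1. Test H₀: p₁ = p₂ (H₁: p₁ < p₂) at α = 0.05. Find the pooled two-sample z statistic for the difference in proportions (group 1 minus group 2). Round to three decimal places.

p̂₁ = 229/332 ≈ 0.68976, p̂₂ = 216/330 ≈ 0.65455.
Pooled p̂ = (229+216)/(332+330) = 445/662 = 0.67221.
SE = √(0.220345 × 0.00604235) = 0.03649.
z = (0.68976 − 0.65455)/0.03649 = 0.03521/0.03649 = 0.965.
p-value = P(Z < 0.965) ≈ 0.8327, so at α = 0.05 we fail to reject H₀.

z = 0.965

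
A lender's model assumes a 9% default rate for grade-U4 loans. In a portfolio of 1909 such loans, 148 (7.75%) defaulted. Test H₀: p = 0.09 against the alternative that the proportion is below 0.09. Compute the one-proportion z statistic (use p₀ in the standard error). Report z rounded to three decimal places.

p̂ = 148/1909 = 0.07753.
SE = √(p₀(1−p₀)/n) = √(0.0819/1909) = 0.00655.
z = (0.07753 − 0.09)/0.00655 = -0.01247/0.00655 = -1.904.
p-value = P(Z < -1.904) ≈ 0.0284.

z = -1.904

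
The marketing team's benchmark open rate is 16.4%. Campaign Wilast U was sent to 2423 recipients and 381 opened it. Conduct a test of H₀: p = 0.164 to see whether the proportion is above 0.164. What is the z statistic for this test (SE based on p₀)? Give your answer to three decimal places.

p̂ = 381/2423 ≈ 0.157243.
SE = √(p₀(1−p₀)/n) = √(0.1371/2423) = 0.007522.
z = (0.157243 − 0.164)/0.007522 = -0.006757/0.007522 = -0.898.
p-value = P(Z > -0.898) ≈ 0.8155.

z = -0.898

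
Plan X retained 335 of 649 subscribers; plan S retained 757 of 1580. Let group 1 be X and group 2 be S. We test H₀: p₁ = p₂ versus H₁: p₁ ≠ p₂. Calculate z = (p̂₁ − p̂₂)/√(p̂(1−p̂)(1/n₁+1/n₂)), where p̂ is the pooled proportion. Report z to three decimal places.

z = 1.590

p̂₁ = 335/649 = 0.51618, p̂₂ = 757/1580 = 0.47911.
Pooled p̂ = (335+757)/(649+1580) = 1092/2229 = 0.48991.
SE = √(0.249898 × 0.00217374) = 0.02331.
z = (0.51618 − 0.47911)/0.02331 = 0.03707/0.02331 = 1.590.
Two-sided p-value ≈ 2·Φ(−1.590) = 0.1118.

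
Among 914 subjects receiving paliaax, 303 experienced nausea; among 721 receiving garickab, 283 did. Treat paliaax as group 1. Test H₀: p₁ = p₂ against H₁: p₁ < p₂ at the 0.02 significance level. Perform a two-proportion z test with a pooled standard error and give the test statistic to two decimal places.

z = -2.55

p̂₁ = 303/914 ≈ 0.3315, p̂₂ = 283/721 ≈ 0.3925.
Pooled p̂ = (303+283)/(914+721) = 586/1635 = 0.3584.
SE = √(p̂(1−p̂)(1/n₁+1/n₂)) = √(0.3584·0.6416·0.00248105) = √(0.000570524) = 0.0239.
z = (0.3315 − 0.3925)/0.0239 = -0.0610/0.0239 = -2.55.
p-value = P(Z < -2.554) ≈ 0.0053, so at α = 0.02 we reject H₀.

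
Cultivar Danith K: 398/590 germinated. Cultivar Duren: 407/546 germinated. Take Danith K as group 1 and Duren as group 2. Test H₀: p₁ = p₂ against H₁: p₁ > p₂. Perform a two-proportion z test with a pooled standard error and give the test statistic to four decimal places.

p̂₁ = 398/590 ≈ 0.6745763, p̂₂ = 407/546 ≈ 0.7454212.
Pooled p̂ = (398+407)/(590+546) = 805/1136 = 0.7086268.
SE = √(0.206475 × 0.00352642) = 0.0269836.
z = (0.6745763 − 0.7454212)/0.0269836 = -0.0708449/0.0269836 = -2.6255.
p-value = P(Z > -2.625) ≈ 0.9957.

z = -2.6255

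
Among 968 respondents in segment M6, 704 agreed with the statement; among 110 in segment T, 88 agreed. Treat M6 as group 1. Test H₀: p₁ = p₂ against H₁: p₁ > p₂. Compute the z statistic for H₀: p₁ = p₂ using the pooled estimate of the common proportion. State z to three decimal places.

z = -1.637

p̂₁ = 704/968 = 0.72727, p̂₂ = 88/110 = 0.80000.
Pooled p̂ = (704+88)/(968+110) = 792/1078 = 0.73469.
SE = √(0.194919 × 0.010124) = 0.04442.
z = (0.72727 − 0.80000)/0.04442 = -0.07273/0.04442 = -1.637.
p-value = P(Z > -1.637) ≈ 0.9492.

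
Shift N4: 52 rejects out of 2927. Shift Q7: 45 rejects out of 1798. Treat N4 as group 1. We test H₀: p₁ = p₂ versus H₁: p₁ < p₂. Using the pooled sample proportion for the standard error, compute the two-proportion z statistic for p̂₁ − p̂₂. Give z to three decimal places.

p̂₁ = 52/2927 ≈ 0.017766, p̂₂ = 45/1798 ≈ 0.025028.
Pooled p̂ = (52+45)/(2927+1798) = 97/4725 = 0.020529.
SE = √(0.0201077 × 0.00089782) = 0.004249.
z = (0.017766 − 0.025028)/0.004249 = -0.007262/0.004249 = -1.709.

z = -1.709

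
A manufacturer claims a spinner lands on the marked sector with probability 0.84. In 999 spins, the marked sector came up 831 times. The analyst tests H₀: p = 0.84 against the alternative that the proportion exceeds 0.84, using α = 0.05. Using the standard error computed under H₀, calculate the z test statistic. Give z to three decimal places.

z = -0.704

p̂ = 831/999 = 0.83183.
SE = √(p₀(1−p₀)/n) = √(0.1344/999) = 0.01160.
z = (0.83183 − 0.84)/0.01160 = -0.00817/0.01160 = -0.704.
p-value = P(Z > -0.704) ≈ 0.7594. With α = 0.05, fail to reject H₀.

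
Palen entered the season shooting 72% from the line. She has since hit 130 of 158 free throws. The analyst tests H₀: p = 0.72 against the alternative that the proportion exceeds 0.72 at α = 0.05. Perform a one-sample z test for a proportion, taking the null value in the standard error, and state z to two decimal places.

p̂ = 130/158 = 0.8228.
Under H₀, SE = √(0.72·0.28/158) = √(0.00127595) = 0.0357.
z = (0.8228 − 0.72)/0.0357 = 0.1028/0.0357 = 2.88.
p-value = P(Z > 2.877) ≈ 0.0020. With α = 0.05, reject H₀.

z = 2.88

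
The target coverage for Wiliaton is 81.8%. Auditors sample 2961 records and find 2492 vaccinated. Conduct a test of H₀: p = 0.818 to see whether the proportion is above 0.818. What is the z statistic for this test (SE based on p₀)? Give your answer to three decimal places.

p̂ = 2492/2961 ≈ 0.841608.
Standard error under H₀: √(0.818×0.182/2961) = 0.007091.
z = (0.841608 − 0.818)/0.007091 = 0.023608/0.007091 = 3.329.

z = 3.329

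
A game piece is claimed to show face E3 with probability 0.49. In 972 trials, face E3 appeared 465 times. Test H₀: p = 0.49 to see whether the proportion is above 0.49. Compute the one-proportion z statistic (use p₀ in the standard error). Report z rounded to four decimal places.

z = -0.7238

p̂ = 465/972 = 0.478395.
SE = √(p₀(1−p₀)/n) = √(0.2499/972) = 0.016034.
z = (0.478395 − 0.49)/0.016034 = -0.011605/0.016034 = -0.7238.
p-value = P(Z > -0.724) ≈ 0.7654.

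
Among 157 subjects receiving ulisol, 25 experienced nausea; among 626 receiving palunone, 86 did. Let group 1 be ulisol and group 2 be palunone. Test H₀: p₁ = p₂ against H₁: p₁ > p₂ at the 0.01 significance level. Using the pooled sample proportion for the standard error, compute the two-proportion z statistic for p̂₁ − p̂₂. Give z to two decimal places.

z = 0.70

p̂₁ = 25/157 ≈ 0.1592, p̂₂ = 86/626 ≈ 0.1374.
Pooled p̂ = (25+86)/(157+626) = 111/783 = 0.1418.
SE = √(p̂(1−p̂)(1/n₁+1/n₂)) = √(0.1418·0.8582·0.00796687) = √(0.000969296) = 0.0311.
z = (0.1592 − 0.1374)/0.0311 = 0.0218/0.0311 = 0.70.
p-value = P(Z > 0.702) ≈ 0.2413. With α = 0.01, fail to reject H₀.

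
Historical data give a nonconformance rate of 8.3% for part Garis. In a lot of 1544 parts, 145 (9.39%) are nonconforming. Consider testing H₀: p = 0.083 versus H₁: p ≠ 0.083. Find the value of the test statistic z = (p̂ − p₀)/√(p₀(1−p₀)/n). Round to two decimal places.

p̂ = 145/1544 = 0.09391.
Standard error under H₀: √(0.083×0.917/1544) = 0.00702.
z = (0.09391 − 0.083)/0.00702 = 0.01091/0.00702 = 1.55.

z = 1.55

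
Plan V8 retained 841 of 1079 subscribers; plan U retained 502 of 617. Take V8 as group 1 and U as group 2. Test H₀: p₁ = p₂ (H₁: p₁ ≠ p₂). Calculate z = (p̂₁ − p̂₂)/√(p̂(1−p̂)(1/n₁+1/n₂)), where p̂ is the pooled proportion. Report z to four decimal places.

z = -1.6685

p̂₁ = 841/1079 = 0.779425, p̂₂ = 502/617 = 0.813614.
Pooled p̂ = (841+502)/(1079+617) = 1343/1696 = 0.791863.
SE = √(p̂(1−p̂)(1/n₁+1/n₂)) = √(0.791863·0.208137·0.00254753) = √(0.000419873) = 0.020491.
z = (0.779425 − 0.813614)/0.020491 = -0.034189/0.020491 = -1.6685.
Two-sided p-value ≈ 2·Φ(−1.668) = 0.0952.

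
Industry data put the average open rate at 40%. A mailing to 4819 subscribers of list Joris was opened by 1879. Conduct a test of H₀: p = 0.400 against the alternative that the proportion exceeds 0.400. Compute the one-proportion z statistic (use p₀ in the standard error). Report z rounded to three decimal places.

z = -1.429

p̂ = 1879/4819 = 0.38991.
SE = √(p₀(1−p₀)/n) = √(0.24/4819) = 0.00706.
z = (0.38991 − 0.4)/0.00706 = -0.01009/0.00706 = -1.429.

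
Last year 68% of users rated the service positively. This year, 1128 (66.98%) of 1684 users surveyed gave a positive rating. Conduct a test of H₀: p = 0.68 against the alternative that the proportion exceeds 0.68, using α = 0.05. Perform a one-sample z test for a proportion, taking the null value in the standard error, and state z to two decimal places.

z = -0.89

p̂ = 1128/1684 = 0.6698.
Under H₀, SE = √(0.68·0.32/1684) = √(0.000129216) = 0.0114.
z = (0.6698 − 0.68)/0.0114 = -0.0102/0.0114 = -0.89.
p-value = P(Z > -0.894) ≈ 0.8144; since p > α = 0.05, fail to reject H₀.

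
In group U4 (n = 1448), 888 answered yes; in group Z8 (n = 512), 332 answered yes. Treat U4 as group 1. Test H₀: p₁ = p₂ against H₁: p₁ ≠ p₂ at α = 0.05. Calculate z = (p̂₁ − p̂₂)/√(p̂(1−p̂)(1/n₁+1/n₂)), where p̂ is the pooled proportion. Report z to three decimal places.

p̂₁ = 888/1448 = 0.61326, p̂₂ = 332/512 = 0.64844.
Pooled p̂ = (888+332)/(1448+512) = 1220/1960 = 0.62245.
SE = √(p̂(1−p̂)(1/n₁+1/n₂)) = √(0.62245·0.37755·0.00264373) = √(0.000621294) = 0.02493.
z = (0.61326 − 0.64844)/0.02493 = -0.03518/0.02493 = -1.411.
p-value = 2·P(Z > 1.411) ≈ 0.1582; since p > α = 0.05, fail to reject H₀.

z = -1.411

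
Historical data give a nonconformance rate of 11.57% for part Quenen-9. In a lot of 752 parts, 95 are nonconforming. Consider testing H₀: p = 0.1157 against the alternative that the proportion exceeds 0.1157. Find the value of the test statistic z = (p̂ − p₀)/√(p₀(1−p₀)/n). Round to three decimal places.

p̂ = 95/752 ≈ 0.126330.
Under H₀, SE = √(0.1157·0.8843/752) = √(0.000136055) = 0.011664.
z = (0.126330 − 0.1157)/0.011664 = 0.010630/0.011664 = 0.911.

z = 0.911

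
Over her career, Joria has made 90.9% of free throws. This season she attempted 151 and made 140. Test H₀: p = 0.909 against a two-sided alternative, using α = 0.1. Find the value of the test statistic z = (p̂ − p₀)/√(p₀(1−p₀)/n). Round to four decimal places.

p̂ = 140/151 ≈ 0.927152.
Standard error under H₀: √(0.909×0.091/151) = 0.023405.
z = (0.927152 − 0.909)/0.023405 = 0.018152/0.023405 = 0.7756.
p-value = 2·P(Z > 0.776) ≈ 0.4380. With α = 0.1, fail to reject H₀.

z = 0.7756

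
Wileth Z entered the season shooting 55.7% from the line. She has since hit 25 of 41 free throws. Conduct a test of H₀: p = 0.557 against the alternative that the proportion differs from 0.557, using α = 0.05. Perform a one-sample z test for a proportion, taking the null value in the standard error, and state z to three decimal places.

z = 0.680

p̂ = 25/41 ≈ 0.60976.
Under H₀, SE = √(0.557·0.443/41) = √(0.00601832) = 0.07758.
z = (0.60976 − 0.557)/0.07758 = 0.05276/0.07758 = 0.680.
Two-sided p-value ≈ 2·Φ(−0.680) = 0.4965. With α = 0.05, fail to reject H₀.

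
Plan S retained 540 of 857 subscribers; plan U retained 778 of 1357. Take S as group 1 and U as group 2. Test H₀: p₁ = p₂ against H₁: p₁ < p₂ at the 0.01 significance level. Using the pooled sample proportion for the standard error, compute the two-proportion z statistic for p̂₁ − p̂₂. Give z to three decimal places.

p̂₁ = 540/857 = 0.63011, p̂₂ = 778/1357 = 0.57332.
Pooled p̂ = (540+778)/(857+1357) = 1318/2214 = 0.59530.
SE = √(0.240917 × 0.00190378) = 0.02142.
z = (0.63011 − 0.57332)/0.02142 = 0.05679/0.02142 = 2.651.
p-value = P(Z < 2.651) ≈ 0.9960, so at α = 0.01 we fail to reject H₀.

z = 2.651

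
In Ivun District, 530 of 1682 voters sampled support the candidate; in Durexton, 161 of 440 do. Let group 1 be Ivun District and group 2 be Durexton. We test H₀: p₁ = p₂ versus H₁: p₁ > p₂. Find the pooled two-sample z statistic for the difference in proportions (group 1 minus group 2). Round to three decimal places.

z = -2.025

p̂₁ = 530/1682 ≈ 0.31510, p̂₂ = 161/440 ≈ 0.36591.
Pooled p̂ = (530+161)/(1682+440) = 691/2122 = 0.32564.
SE = √(p̂(1−p̂)(1/n₁+1/n₂)) = √(0.32564·0.67436·0.00286726) = √(0.000629642) = 0.02509.
z = (0.31510 − 0.36591)/0.02509 = -0.05081/0.02509 = -2.025.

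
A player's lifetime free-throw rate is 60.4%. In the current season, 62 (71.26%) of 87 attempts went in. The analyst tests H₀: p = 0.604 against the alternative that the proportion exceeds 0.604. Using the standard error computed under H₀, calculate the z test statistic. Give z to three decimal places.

p̂ = 62/87 ≈ 0.71264.
SE = √(p₀(1−p₀)/n) = √(0.23918/87) = 0.05243.
z = (0.71264 − 0.604)/0.05243 = 0.10864/0.05243 = 2.072.
p-value = P(Z > 2.072) ≈ 0.0191.

z = 2.072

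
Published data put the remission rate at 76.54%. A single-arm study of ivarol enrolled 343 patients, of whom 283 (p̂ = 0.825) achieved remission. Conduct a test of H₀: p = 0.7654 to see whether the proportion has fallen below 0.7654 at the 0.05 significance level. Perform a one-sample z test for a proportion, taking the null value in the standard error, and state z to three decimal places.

p̂ = 283/343 = 0.82507.
Standard error under H₀: √(0.7654×0.2346/343) = 0.02288.
z = (0.82507 − 0.7654)/0.02288 = 0.05967/0.02288 = 2.608.
p-value = P(Z < 2.608) ≈ 0.9954. With α = 0.05, fail to reject H₀.

z = 2.608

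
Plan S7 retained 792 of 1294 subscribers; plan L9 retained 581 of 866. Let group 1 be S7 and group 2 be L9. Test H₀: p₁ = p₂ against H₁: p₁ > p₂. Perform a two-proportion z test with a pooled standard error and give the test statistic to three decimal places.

p̂₁ = 792/1294 = 0.61206, p̂₂ = 581/866 = 0.67090.
Pooled p̂ = (792+581)/(1294+866) = 1373/2160 = 0.63565.
SE = √(p̂(1−p̂)(1/n₁+1/n₂)) = √(0.63565·0.36435·0.00192753) = √(0.000446416) = 0.02113.
z = (0.61206 − 0.67090)/0.02113 = -0.05884/0.02113 = -2.785.

z = -2.785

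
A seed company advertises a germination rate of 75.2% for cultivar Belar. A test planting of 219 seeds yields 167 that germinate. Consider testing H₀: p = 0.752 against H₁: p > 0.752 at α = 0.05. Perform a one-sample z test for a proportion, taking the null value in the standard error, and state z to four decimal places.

p̂ = 167/219 ≈ 0.762557.
SE = √(p₀(1−p₀)/n) = √(0.1865/219) = 0.029182.
z = (0.762557 − 0.752)/0.029182 = 0.010557/0.029182 = 0.3618.
p-value = P(Z > 0.362) ≈ 0.3588. With α = 0.05, fail to reject H₀.

z = 0.3618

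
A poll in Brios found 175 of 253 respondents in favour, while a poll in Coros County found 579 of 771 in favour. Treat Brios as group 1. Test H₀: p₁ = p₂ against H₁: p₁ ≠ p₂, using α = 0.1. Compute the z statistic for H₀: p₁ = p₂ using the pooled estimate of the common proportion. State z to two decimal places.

z = -1.86

p̂₁ = 175/253 ≈ 0.6917, p̂₂ = 579/771 ≈ 0.7510.
Pooled p̂ = (175+579)/(253+771) = 754/1024 = 0.7363.
SE = √(p̂(1−p̂)(1/n₁+1/n₂)) = √(0.7363·0.2637·0.00524959) = √(0.0010192) = 0.0319.
z = (0.6917 − 0.7510)/0.0319 = -0.0593/0.0319 = -1.86.
p-value = 2·P(Z > 1.857) ≈ 0.0634. With α = 0.1, reject H₀.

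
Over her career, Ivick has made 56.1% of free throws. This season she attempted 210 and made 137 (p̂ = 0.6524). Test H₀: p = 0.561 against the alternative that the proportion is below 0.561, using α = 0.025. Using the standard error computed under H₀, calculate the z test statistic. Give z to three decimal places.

z = 2.668

p̂ = 137/210 = 0.65238.
Under H₀, SE = √(0.561·0.439/210) = √(0.00117276) = 0.03425.
z = (0.65238 − 0.561)/0.03425 = 0.09138/0.03425 = 2.668.
p-value = P(Z < 2.668) ≈ 0.9962. With α = 0.025, fail to reject H₀.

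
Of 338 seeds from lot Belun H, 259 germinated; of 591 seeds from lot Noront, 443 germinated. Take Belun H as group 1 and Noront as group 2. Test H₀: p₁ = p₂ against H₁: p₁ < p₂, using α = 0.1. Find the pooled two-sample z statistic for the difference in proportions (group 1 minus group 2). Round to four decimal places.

p̂₁ = 259/338 ≈ 0.766272, p̂₂ = 443/591 ≈ 0.749577.
Pooled p̂ = (259+443)/(338+591) = 702/929 = 0.755651.
SE = √(0.184642 × 0.00465063) = 0.029304.
z = (0.766272 − 0.749577)/0.029304 = 0.016695/0.029304 = 0.5697.
p-value = P(Z < 0.570) ≈ 0.7156; since p > α = 0.1, fail to reject H₀.

z = 0.5697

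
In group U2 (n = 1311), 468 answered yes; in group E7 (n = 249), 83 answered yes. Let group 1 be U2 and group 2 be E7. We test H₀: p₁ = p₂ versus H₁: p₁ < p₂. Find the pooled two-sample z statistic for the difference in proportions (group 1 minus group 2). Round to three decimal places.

p̂₁ = 468/1311 = 0.35698, p̂₂ = 83/249 = 0.33333.
Pooled p̂ = (468+83)/(1311+249) = 551/1560 = 0.35321.
SE = √(0.228451 × 0.00477884) = 0.03304.
z = (0.35698 − 0.33333)/0.03304 = 0.02365/0.03304 = 0.716.

z = 0.716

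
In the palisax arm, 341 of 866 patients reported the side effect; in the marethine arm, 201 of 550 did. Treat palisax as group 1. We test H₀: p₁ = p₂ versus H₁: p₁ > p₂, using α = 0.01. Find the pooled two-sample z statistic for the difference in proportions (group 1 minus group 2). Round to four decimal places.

z = 1.0682

p̂₁ = 341/866 = 0.393764, p̂₂ = 201/550 = 0.365455.
Pooled p̂ = (341+201)/(866+550) = 542/1416 = 0.382768.
SE = √(p̂(1−p̂)(1/n₁+1/n₂)) = √(0.382768·0.617232·0.00297292) = √(0.000702372) = 0.026502.
z = (0.393764 − 0.365455)/0.026502 = 0.028309/0.026502 = 1.0682.
p-value = P(Z > 1.068) ≈ 0.1427; since p > α = 0.01, fail to reject H₀.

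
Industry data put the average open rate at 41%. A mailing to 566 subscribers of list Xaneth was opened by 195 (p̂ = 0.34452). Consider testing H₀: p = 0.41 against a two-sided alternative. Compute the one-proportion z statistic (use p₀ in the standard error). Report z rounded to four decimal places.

p̂ = 195/566 = 0.3445230.
Standard error under H₀: √(0.41×0.59/566) = 0.0206733.
z = (0.3445230 − 0.41)/0.0206733 = -0.0654770/0.0206733 = -3.1672.
Two-sided p-value ≈ 2·Φ(−3.167) = 0.0015.

z = -3.1672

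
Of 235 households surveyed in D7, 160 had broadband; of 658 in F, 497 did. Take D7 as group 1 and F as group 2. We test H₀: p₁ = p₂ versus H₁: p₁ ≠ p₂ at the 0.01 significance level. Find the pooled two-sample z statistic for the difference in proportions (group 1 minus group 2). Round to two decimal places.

p̂₁ = 160/235 ≈ 0.6809, p̂₂ = 497/658 ≈ 0.7553.
Pooled p̂ = (160+497)/(235+658) = 657/893 = 0.7357.
SE = √(0.194435 × 0.00577508) = 0.0335.
z = (0.6809 − 0.7553)/0.0335 = -0.0744/0.0335 = -2.22.
p-value = 2·P(Z > 2.222) ≈ 0.0263, so at α = 0.01 we fail to reject H₀.

z = -2.22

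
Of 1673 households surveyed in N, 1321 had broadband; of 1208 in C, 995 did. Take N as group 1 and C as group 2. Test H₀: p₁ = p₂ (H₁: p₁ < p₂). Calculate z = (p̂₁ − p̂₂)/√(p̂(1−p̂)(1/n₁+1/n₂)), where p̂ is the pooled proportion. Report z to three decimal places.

z = -2.273

p̂₁ = 1321/1673 = 0.789600, p̂₂ = 995/1208 = 0.823675.
Pooled p̂ = (1321+995)/(1673+1208) = 2316/2881 = 0.803888.
SE = √(0.157652 × 0.00142554) = 0.014991.
z = (0.789600 − 0.823675)/0.014991 = -0.034075/0.014991 = -2.273.
p-value = P(Z < -2.273) ≈ 0.0115.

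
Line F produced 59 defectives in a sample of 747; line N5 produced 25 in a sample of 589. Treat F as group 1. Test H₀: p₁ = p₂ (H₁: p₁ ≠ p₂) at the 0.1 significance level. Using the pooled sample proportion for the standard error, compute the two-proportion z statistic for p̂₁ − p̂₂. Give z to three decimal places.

z = 2.732

p̂₁ = 59/747 = 0.078983, p̂₂ = 25/589 = 0.042445.
Pooled p̂ = (59+25)/(747+589) = 84/1336 = 0.062874.
SE = √(0.0589211 × 0.00303648) = 0.013376.
z = (0.078983 − 0.042445)/0.013376 = 0.036538/0.013376 = 2.732.
Two-sided p-value ≈ 2·Φ(−2.732) = 0.0063. With α = 0.1, reject H₀.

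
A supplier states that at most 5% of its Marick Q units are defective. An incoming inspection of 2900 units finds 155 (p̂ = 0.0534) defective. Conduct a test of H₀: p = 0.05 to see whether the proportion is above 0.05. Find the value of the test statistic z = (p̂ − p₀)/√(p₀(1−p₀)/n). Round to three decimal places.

z = 0.852

p̂ = 155/2900 = 0.05345.
Under H₀, SE = √(0.05·0.95/2900) = √(1.63793e-05) = 0.00405.
z = (0.05345 − 0.05)/0.00405 = 0.00345/0.00405 = 0.852.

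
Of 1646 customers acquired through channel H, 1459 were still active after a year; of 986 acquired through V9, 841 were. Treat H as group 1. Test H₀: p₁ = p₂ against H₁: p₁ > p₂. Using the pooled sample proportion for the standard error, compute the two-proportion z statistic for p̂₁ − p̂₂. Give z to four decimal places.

p̂₁ = 1459/1646 = 0.8863913, p̂₂ = 841/986 = 0.8529412.
Pooled p̂ = (1459+841)/(1646+986) = 2300/2632 = 0.8738602.
SE = √(p̂(1−p̂)(1/n₁+1/n₂)) = √(0.8738602·0.1261398·0.00162173) = √(0.000178761) = 0.0133702.
z = (0.8863913 − 0.8529412)/0.0133702 = 0.0334501/0.0133702 = 2.5018.
p-value = P(Z > 2.502) ≈ 0.0062.

z = 2.5018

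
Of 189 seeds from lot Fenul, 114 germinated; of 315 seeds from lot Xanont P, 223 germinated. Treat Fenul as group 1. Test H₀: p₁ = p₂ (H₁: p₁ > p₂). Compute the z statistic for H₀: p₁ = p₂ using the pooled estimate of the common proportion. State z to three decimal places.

p̂₁ = 114/189 ≈ 0.60317, p̂₂ = 223/315 ≈ 0.70794.
Pooled p̂ = (114+223)/(189+315) = 337/504 = 0.66865.
SE = √(p̂(1−p̂)(1/n₁+1/n₂)) = √(0.66865·0.33135·0.00846561) = √(0.00187561) = 0.04331.
z = (0.60317 − 0.70794)/0.04331 = -0.10477/0.04331 = -2.419.
p-value = P(Z > -2.419) ≈ 0.9922.

z = -2.419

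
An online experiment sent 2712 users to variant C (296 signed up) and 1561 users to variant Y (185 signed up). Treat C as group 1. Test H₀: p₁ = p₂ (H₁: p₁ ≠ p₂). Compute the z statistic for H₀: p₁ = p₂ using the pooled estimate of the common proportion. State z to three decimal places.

p̂₁ = 296/2712 ≈ 0.10914, p̂₂ = 185/1561 ≈ 0.11851.
Pooled p̂ = (296+185)/(2712+1561) = 481/4273 = 0.11257.
SE = √(p̂(1−p̂)(1/n₁+1/n₂)) = √(0.11257·0.88743·0.00100935) = √(0.00010083) = 0.01004.
z = (0.10914 − 0.11851)/0.01004 = -0.00937/0.01004 = -0.933.

z = -0.933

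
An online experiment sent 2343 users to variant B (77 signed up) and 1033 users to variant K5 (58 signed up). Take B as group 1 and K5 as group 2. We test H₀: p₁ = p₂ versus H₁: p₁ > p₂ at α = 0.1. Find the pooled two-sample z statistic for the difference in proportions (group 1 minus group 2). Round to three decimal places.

z = -3.182

p̂₁ = 77/2343 = 0.03286, p̂₂ = 58/1033 = 0.05615.
Pooled p̂ = (77+58)/(2343+1033) = 135/3376 = 0.03999.
SE = √(p̂(1−p̂)(1/n₁+1/n₂)) = √(0.03999·0.96001·0.00139486) = √(5.35473e-05) = 0.00732.
z = (0.03286 − 0.05615)/0.00732 = -0.02329/0.00732 = -3.182.
p-value = P(Z > -3.182) ≈ 0.9993, so at α = 0.1 we fail to reject H₀.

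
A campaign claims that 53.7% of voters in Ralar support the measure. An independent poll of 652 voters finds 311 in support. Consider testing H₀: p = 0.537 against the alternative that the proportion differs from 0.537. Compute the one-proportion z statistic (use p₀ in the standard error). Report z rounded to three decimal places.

p̂ = 311/652 = 0.47699.
Under H₀, SE = √(0.537·0.463/652) = √(0.000381336) = 0.01953.
z = (0.47699 − 0.537)/0.01953 = -0.06001/0.01953 = -3.073.
p-value = 2·P(Z > 3.073) ≈ 0.0021.

z = -3.073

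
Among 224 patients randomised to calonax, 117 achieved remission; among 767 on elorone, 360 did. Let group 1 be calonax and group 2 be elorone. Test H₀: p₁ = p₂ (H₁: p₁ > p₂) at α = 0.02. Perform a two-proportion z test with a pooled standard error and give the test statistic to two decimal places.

z = 1.40

p̂₁ = 117/224 ≈ 0.5223, p̂₂ = 360/767 ≈ 0.4694.
Pooled p̂ = (117+360)/(224+767) = 477/991 = 0.4813.
SE = √(0.249652 × 0.00576807) = 0.0379.
z = (0.5223 − 0.4694)/0.0379 = 0.0529/0.0379 = 1.40.
p-value = P(Z > 1.396) ≈ 0.0814, so at α = 0.02 we fail to reject H₀.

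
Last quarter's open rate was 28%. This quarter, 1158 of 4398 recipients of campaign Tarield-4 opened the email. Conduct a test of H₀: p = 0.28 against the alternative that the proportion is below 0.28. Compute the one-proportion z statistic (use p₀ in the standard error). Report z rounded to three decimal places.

p̂ = 1158/4398 ≈ 0.263302.
Under H₀, SE = √(0.28·0.72/4398) = √(4.5839e-05) = 0.006770.
z = (0.263302 − 0.28)/0.006770 = -0.016698/0.006770 = -2.466.
p-value = P(Z < -2.466) ≈ 0.0068.

z = -2.466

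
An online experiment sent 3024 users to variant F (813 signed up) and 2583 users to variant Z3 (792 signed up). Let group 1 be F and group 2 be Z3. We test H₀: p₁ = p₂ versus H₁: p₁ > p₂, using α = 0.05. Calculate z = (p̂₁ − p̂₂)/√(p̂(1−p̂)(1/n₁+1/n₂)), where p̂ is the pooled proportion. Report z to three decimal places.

p̂₁ = 813/3024 = 0.26885, p̂₂ = 792/2583 = 0.30662.
Pooled p̂ = (813+792)/(3024+2583) = 1605/5607 = 0.28625.
SE = √(0.204311 × 0.000717835) = 0.01211.
z = (0.26885 − 0.30662)/0.01211 = -0.03777/0.01211 = -3.119.
p-value = P(Z > -3.119) ≈ 0.9991, so at α = 0.05 we fail to reject H₀.

z = -3.119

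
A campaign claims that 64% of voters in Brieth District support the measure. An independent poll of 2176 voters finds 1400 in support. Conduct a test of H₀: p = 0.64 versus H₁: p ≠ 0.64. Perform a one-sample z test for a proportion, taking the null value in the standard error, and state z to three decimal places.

z = 0.329

p̂ = 1400/2176 = 0.643382.
Under H₀, SE = √(0.64·0.36/2176) = √(0.000105882) = 0.010290.
z = (0.643382 − 0.64)/0.010290 = 0.003382/0.010290 = 0.329.
Two-sided p-value ≈ 2·Φ(−0.329) = 0.7424.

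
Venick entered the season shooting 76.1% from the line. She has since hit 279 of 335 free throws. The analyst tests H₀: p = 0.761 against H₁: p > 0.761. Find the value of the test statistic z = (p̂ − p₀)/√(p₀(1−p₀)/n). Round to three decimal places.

p̂ = 279/335 = 0.83284.
Under H₀, SE = √(0.761·0.239/335) = √(0.000542922) = 0.02330.
z = (0.83284 − 0.761)/0.02330 = 0.07184/0.02330 = 3.083.
p-value = P(Z > 3.083) ≈ 0.0010.

z = 3.083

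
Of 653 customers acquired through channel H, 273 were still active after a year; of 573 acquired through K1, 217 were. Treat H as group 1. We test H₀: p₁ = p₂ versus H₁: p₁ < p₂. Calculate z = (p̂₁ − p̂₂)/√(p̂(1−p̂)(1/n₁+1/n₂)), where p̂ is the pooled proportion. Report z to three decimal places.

p̂₁ = 273/653 = 0.41807, p̂₂ = 217/573 = 0.37871.
Pooled p̂ = (273+217)/(653+573) = 490/1226 = 0.39967.
SE = √(p̂(1−p̂)(1/n₁+1/n₂)) = √(0.39967·0.60033·0.00327659) = √(0.000786168) = 0.02804.
z = (0.41807 − 0.37871)/0.02804 = 0.03936/0.02804 = 1.404.
p-value = P(Z < 1.404) ≈ 0.9198.

z = 1.404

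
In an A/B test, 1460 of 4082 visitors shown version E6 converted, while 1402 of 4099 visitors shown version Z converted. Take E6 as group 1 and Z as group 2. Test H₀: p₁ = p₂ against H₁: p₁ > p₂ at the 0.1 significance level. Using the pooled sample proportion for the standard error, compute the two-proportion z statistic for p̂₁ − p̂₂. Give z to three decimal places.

p̂₁ = 1460/4082 = 0.35767, p̂₂ = 1402/4099 = 0.34203.
Pooled p̂ = (1460+1402)/(4082+4099) = 2862/8181 = 0.34983.
SE = √(p̂(1−p̂)(1/n₁+1/n₂)) = √(0.34983·0.65017·0.00048894) = √(0.00011121) = 0.01055.
z = (0.35767 − 0.34203)/0.01055 = 0.01564/0.01055 = 1.482.
p-value = P(Z > 1.482) ≈ 0.0691, so at α = 0.1 we reject H₀.

z = 1.482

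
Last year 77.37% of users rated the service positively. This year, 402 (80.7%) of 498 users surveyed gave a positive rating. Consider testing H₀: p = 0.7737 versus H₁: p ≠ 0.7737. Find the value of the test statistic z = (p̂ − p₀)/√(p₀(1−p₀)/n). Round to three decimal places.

p̂ = 402/498 = 0.80723.
Under H₀, SE = √(0.7737·0.2263/498) = √(0.000351583) = 0.01875.
z = (0.80723 − 0.7737)/0.01875 = 0.03353/0.01875 = 1.788.
Two-sided p-value ≈ 2·Φ(−1.788) = 0.0738.

z = 1.788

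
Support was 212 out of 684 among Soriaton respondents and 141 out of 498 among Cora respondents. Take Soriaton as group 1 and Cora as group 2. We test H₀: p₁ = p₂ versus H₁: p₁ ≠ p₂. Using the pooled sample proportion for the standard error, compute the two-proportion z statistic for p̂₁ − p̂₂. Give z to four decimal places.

z = 0.9944

p̂₁ = 212/684 = 0.309942, p̂₂ = 141/498 = 0.283133.
Pooled p̂ = (212+141)/(684+498) = 353/1182 = 0.298646.
SE = √(p̂(1−p̂)(1/n₁+1/n₂)) = √(0.298646·0.701354·0.00347002) = √(0.000726819) = 0.026960.
z = (0.309942 − 0.283133)/0.026960 = 0.026809/0.026960 = 0.9944.
Two-sided p-value ≈ 2·Φ(−0.994) = 0.3200.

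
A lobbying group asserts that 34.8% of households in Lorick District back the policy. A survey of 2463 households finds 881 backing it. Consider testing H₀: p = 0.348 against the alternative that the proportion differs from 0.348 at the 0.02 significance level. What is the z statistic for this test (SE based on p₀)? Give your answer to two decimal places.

z = 1.01

p̂ = 881/2463 ≈ 0.3577.
SE = √(p₀(1−p₀)/n) = √(0.2269/2463) = 0.0096.
z = (0.3577 − 0.348)/0.0096 = 0.0097/0.0096 = 1.01.
Two-sided p-value ≈ 2·Φ(−1.010) = 0.3125, so at α = 0.02 we fail to reject H₀.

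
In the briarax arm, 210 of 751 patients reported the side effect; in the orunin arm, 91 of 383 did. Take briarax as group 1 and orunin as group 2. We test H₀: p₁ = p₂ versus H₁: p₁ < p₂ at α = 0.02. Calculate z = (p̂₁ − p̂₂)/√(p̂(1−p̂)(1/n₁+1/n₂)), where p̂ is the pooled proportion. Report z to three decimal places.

z = 1.516

p̂₁ = 210/751 ≈ 0.27963, p̂₂ = 91/383 ≈ 0.23760.
Pooled p̂ = (210+91)/(751+383) = 301/1134 = 0.26543.
SE = √(p̂(1−p̂)(1/n₁+1/n₂)) = √(0.26543·0.73457·0.00394252) = √(0.000768705) = 0.02773.
z = (0.27963 − 0.23760)/0.02773 = 0.04203/0.02773 = 1.516.
p-value = P(Z < 1.516) ≈ 0.9352; since p > α = 0.02, fail to reject H₀.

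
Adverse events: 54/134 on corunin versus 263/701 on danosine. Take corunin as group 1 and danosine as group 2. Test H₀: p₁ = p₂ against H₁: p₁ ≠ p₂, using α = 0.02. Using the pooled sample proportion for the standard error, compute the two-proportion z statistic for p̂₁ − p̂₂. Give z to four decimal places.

p̂₁ = 54/134 = 0.402985, p̂₂ = 263/701 = 0.375178.
Pooled p̂ = (54+263)/(134+701) = 317/835 = 0.379641.
SE = √(p̂(1−p̂)(1/n₁+1/n₂)) = √(0.379641·0.620359·0.00888922) = √(0.00209353) = 0.045755.
z = (0.402985 − 0.375178)/0.045755 = 0.027807/0.045755 = 0.6077.
p-value = 2·P(Z > 0.608) ≈ 0.5434. With α = 0.02, fail to reject H₀.

z = 0.6077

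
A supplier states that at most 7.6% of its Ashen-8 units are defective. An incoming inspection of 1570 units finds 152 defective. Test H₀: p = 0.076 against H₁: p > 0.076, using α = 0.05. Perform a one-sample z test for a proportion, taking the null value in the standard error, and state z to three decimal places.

z = 3.112

p̂ = 152/1570 = 0.09682.
SE = √(p₀(1−p₀)/n) = √(0.070224/1570) = 0.00669.
z = (0.09682 − 0.076)/0.00669 = 0.02082/0.00669 = 3.112.
p-value = P(Z > 3.112) ≈ 0.0009; since p < α = 0.05, reject H₀.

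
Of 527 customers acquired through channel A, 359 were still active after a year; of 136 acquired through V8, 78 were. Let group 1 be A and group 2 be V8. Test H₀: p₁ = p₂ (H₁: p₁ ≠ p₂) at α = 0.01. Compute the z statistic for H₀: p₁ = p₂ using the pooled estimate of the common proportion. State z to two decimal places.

p̂₁ = 359/527 ≈ 0.6812, p̂₂ = 78/136 ≈ 0.5735.
Pooled p̂ = (359+78)/(527+136) = 437/663 = 0.6591.
SE = √(p̂(1−p̂)(1/n₁+1/n₂)) = √(0.6591·0.3409·0.00925047) = √(0.00207839) = 0.0456.
z = (0.6812 − 0.5735)/0.0456 = 0.1077/0.0456 = 2.36.
Two-sided p-value ≈ 2·Φ(−2.362) = 0.0182; since p > α = 0.01, fail to reject H₀.

z = 2.36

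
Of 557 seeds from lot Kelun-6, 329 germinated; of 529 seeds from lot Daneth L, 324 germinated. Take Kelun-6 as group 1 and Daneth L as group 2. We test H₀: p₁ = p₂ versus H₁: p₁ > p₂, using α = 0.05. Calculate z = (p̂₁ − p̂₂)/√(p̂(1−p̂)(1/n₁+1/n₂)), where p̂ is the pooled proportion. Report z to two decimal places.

z = -0.73

p̂₁ = 329/557 = 0.5907, p̂₂ = 324/529 = 0.6125.
Pooled p̂ = (329+324)/(557+529) = 653/1086 = 0.6013.
SE = √(p̂(1−p̂)(1/n₁+1/n₂)) = √(0.6013·0.3987·0.00368569) = √(0.00088361) = 0.0297.
z = (0.5907 − 0.6125)/0.0297 = -0.0218/0.0297 = -0.73.
p-value = P(Z > -0.734) ≈ 0.7685, so at α = 0.05 we fail to reject H₀.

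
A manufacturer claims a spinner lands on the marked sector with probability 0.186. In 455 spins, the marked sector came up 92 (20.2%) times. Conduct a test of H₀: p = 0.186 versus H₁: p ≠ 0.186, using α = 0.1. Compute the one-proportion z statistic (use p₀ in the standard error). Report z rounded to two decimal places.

z = 0.89

p̂ = 92/455 = 0.2022.
SE = √(p₀(1−p₀)/n) = √(0.1514/455) = 0.0182.
z = (0.2022 − 0.186)/0.0182 = 0.0162/0.0182 = 0.89.
p-value = 2·P(Z > 0.888) ≈ 0.3746; since p > α = 0.1, fail to reject H₀.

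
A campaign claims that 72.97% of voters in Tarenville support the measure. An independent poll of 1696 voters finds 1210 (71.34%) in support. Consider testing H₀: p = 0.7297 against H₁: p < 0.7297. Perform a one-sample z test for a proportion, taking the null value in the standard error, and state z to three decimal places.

z = -1.507

p̂ = 1210/1696 = 0.7134434.
Standard error under H₀: √(0.7297×0.2703/1696) = 0.0107841.
z = (0.7134434 − 0.7297)/0.0107841 = -0.0162566/0.0107841 = -1.507.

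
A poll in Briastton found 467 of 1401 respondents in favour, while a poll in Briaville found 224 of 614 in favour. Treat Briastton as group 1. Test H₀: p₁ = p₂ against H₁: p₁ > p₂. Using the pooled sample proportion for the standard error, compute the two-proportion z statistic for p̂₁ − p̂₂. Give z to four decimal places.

p̂₁ = 467/1401 ≈ 0.333333, p̂₂ = 224/614 ≈ 0.364821.
Pooled p̂ = (467+224)/(1401+614) = 691/2015 = 0.342928.
SE = √(p̂(1−p̂)(1/n₁+1/n₂)) = √(0.342928·0.657072·0.00234244) = √(0.000527818) = 0.022974.
z = (0.333333 − 0.364821)/0.022974 = -0.031488/0.022974 = -1.3706.

z = -1.3706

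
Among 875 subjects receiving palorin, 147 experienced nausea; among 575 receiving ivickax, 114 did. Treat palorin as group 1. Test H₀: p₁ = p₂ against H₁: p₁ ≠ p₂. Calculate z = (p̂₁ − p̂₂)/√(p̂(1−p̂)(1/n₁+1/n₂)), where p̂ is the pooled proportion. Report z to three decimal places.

z = -1.467

p̂₁ = 147/875 ≈ 0.168000, p̂₂ = 114/575 ≈ 0.198261.
Pooled p̂ = (147+114)/(875+575) = 261/1450 = 0.180000.
SE = √(0.1476 × 0.00288199) = 0.020625.
z = (0.168000 − 0.198261)/0.020625 = -0.030261/0.020625 = -1.467.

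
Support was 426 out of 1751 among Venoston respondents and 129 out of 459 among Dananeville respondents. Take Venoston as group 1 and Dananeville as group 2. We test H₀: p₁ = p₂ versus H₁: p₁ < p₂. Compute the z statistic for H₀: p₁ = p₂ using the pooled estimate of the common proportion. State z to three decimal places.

p̂₁ = 426/1751 ≈ 0.243290, p̂₂ = 129/459 ≈ 0.281046.
Pooled p̂ = (426+129)/(1751+459) = 555/2210 = 0.251131.
SE = √(p̂(1−p̂)(1/n₁+1/n₂)) = √(0.251131·0.748869·0.00274975) = √(0.00051713) = 0.022740.
z = (0.243290 − 0.281046)/0.022740 = -0.037756/0.022740 = -1.660.
p-value = P(Z < -1.660) ≈ 0.0484.

z = -1.660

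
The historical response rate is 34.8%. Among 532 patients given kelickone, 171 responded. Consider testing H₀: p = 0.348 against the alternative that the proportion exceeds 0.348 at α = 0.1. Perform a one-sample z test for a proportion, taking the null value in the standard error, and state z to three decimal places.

p̂ = 171/532 ≈ 0.32143.
SE = √(p₀(1−p₀)/n) = √(0.2269/532) = 0.02065.
z = (0.32143 − 0.348)/0.02065 = -0.02657/0.02065 = -1.287.
p-value = P(Z > -1.287) ≈ 0.9009; since p > α = 0.1, fail to reject H₀.

z = -1.287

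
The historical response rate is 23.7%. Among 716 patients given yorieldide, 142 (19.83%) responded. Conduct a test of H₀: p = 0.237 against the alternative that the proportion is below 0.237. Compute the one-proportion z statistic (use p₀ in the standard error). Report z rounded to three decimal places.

z = -2.434

p̂ = 142/716 ≈ 0.19832.
Standard error under H₀: √(0.237×0.763/716) = 0.01589.
z = (0.19832 − 0.237)/0.01589 = -0.03868/0.01589 = -2.434.
p-value = P(Z < -2.434) ≈ 0.0075.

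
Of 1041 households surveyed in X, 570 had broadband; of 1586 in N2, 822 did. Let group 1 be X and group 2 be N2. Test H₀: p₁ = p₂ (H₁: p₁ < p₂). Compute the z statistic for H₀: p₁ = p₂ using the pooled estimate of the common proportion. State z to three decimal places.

z = 1.470

p̂₁ = 570/1041 ≈ 0.54755, p̂₂ = 822/1586 ≈ 0.51828.
Pooled p̂ = (570+822)/(1041+1586) = 1392/2627 = 0.52988.
SE = √(p̂(1−p̂)(1/n₁+1/n₂)) = √(0.52988·0.47012·0.00159113) = √(0.000396362) = 0.01991.
z = (0.54755 − 0.51828)/0.01991 = 0.02927/0.01991 = 1.470.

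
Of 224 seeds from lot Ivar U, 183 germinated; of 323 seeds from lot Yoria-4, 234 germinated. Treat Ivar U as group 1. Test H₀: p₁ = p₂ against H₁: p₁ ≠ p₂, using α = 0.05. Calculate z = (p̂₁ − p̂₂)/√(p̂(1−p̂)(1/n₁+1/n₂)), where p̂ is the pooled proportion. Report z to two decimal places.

z = 2.50

p̂₁ = 183/224 = 0.8170, p̂₂ = 234/323 = 0.7245.
Pooled p̂ = (183+234)/(224+323) = 417/547 = 0.7623.
SE = √(p̂(1−p̂)(1/n₁+1/n₂)) = √(0.7623·0.2377·0.00756026) = √(0.00136975) = 0.0370.
z = (0.8170 − 0.7245)/0.0370 = 0.0925/0.0370 = 2.50.
Two-sided p-value ≈ 2·Φ(−2.499) = 0.0124; since p < α = 0.05, reject H₀.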